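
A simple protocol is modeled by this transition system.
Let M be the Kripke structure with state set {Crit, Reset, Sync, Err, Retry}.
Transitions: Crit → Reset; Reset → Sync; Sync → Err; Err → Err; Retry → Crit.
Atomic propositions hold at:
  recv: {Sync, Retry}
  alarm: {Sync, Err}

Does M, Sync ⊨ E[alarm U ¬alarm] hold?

Sat(¬alarm) = {Crit, Reset, Retry}
E[alarm U ¬alarm]: least fixpoint, start Z0 = Sat(¬alarm) = {Crit, Reset, Retry}, add states in Sat(alarm) with some successor in Z. Already a fixed point.
Sat(E[alarm U ¬alarm]) = {Crit, Reset, Retry}
Sync ∉ Sat(E[alarm U ¬alarm]) = {Crit, Reset, Retry}, so the formula does not hold at Sync.

No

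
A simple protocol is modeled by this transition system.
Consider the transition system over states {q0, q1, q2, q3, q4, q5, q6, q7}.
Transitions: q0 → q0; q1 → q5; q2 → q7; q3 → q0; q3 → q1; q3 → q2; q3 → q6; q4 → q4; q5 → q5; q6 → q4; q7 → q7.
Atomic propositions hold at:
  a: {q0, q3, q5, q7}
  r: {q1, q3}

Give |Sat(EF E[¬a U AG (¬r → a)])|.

6

Sat(¬a) = {q1, q2, q4, q6}
Sat(¬r) = {q0, q2, q4, q5, q6, q7}
Sat(¬r → a) = {q0, q1, q3, q5, q7}
AG (¬r → a): greatest fixpoint, start Z0 = {q0, q1, q3, q5, q7}, keep only states in Sat with every successor in Z. Z1 = {q0, q1, q5, q7}; fixed.
Sat(AG (¬r → a)) = {q0, q1, q5, q7}
E[¬a U AG (¬r → a)]: least fixpoint, start Z0 = Sat(AG (¬r → a)) = {q0, q1, q5, q7}, add states in Sat(¬a) with some successor in Z. Z1 = {q0, q1, q2, q5, q7}; fixed.
Sat(E[¬a U AG (¬r → a)]) = {q0, q1, q2, q5, q7}
EF E[¬a U AG (¬r → a)]: least fixpoint, start Z0 = {q0, q1, q2, q5, q7}, add states with some successor in Z. Z1 = {q0, q1, q2, q3, q5, q7}; fixed.
Sat(EF E[¬a U AG (¬r → a)]) = {q0, q1, q2, q3, q5, q7}
|Sat(EF E[¬a U AG (¬r → a)])| = |{q0, q1, q2, q3, q5, q7}| = 6.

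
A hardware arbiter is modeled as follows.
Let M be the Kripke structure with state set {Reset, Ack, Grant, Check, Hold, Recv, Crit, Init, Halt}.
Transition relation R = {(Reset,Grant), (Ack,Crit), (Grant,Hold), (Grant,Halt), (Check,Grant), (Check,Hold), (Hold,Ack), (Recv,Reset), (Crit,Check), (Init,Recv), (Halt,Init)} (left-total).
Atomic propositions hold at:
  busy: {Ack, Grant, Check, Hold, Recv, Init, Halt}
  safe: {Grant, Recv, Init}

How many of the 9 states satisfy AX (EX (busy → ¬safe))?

6

Sat(¬safe) = {Reset, Ack, Check, Hold, Crit, Halt}
Sat(busy → ¬safe) = {Reset, Ack, Check, Hold, Crit, Halt}
Sat(EX (busy → ¬safe)) = {s : some successor in {Reset, Ack, Check, Hold, Crit, Halt}} = {Ack, Grant, Check, Hold, Recv, Crit}
Sat(AX (EX (busy → ¬safe))) = {s : every successor in {Ack, Grant, Check, Hold, Recv, Crit}} = {Reset, Ack, Check, Hold, Crit, Init}
|Sat(AX (EX (busy → ¬safe)))| = |{Reset, Ack, Check, Hold, Crit, Init}| = 6.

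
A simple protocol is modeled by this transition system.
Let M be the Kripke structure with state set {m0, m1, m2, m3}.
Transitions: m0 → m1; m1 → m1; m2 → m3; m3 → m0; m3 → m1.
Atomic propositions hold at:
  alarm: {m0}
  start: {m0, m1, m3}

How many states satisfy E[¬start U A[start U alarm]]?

1

Sat(¬start) = {m2}
A[start U alarm]: least fixpoint, start Z0 = Sat(alarm) = {m0}, add states in Sat(start) with every successor in Z. Already a fixed point.
Sat(A[start U alarm]) = {m0}
E[¬start U A[start U alarm]]: least fixpoint, start Z0 = Sat(A[start U alarm]) = {m0}, add states in Sat(¬start) with some successor in Z. Already a fixed point.
Sat(E[¬start U A[start U alarm]]) = {m0}
|Sat(E[¬start U A[start U alarm]])| = |{m0}| = 1.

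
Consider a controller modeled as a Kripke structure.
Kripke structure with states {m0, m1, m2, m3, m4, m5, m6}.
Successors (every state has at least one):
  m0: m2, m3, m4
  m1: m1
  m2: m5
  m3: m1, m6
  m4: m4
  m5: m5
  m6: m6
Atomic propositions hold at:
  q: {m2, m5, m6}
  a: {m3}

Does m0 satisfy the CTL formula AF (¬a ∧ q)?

No

Sat(¬a) = {m0, m1, m2, m4, m5, m6}
Sat(¬a ∧ q) = {m2, m5, m6}
AF (¬a ∧ q): least fixpoint, start Z0 = {m2, m5, m6}, add states with every successor in Z. Already a fixed point.
Sat(AF (¬a ∧ q)) = {m2, m5, m6}
m0 ∉ Sat(AF (¬a ∧ q)) = {m2, m5, m6}, so the formula does not hold at m0.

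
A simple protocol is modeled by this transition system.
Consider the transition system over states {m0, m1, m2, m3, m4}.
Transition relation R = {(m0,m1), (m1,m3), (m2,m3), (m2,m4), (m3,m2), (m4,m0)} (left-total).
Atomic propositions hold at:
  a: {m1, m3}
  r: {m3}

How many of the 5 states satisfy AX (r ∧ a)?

Sat(r ∧ a) = {m3}
Sat(AX (r ∧ a)) = {s : every successor in {m3}} = {m1}
|Sat(AX (r ∧ a))| = |{m1}| = 1.

1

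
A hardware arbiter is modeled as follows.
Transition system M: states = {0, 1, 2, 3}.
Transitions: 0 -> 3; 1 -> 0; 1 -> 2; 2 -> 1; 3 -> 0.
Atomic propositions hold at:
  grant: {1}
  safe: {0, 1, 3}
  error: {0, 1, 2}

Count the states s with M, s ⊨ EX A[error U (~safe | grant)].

2

Sat(~safe) = {2}
Sat(~safe | grant) = {1, 2}
A[error U (~safe | grant)]: least fixpoint, start Z0 = Sat((~safe | grant)) = {1, 2}, add states in Sat(error) with every successor in Z. Already a fixed point.
Sat(A[error U (~safe | grant)]) = {1, 2}
Sat(EX A[error U (~safe | grant)]) = {s : some successor in {1, 2}} = {1, 2}
|Sat(EX A[error U (~safe | grant)])| = |{1, 2}| = 2.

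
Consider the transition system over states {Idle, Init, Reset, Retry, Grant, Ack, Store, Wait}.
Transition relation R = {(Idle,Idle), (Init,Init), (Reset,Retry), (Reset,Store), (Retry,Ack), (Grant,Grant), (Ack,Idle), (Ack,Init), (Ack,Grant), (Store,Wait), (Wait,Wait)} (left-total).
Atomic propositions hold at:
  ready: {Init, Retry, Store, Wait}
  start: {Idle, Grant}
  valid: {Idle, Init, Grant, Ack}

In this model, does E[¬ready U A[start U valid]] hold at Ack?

Yes

Sat(¬ready) = {Idle, Reset, Grant, Ack}
A[start U valid]: least fixpoint, start Z0 = Sat(valid) = {Idle, Init, Grant, Ack}, add states in Sat(start) with every successor in Z. Already a fixed point.
Sat(A[start U valid]) = {Idle, Init, Grant, Ack}
E[¬ready U A[start U valid]]: least fixpoint, start Z0 = Sat(A[start U valid]) = {Idle, Init, Grant, Ack}, add states in Sat(¬ready) with some successor in Z. Already a fixed point.
Sat(E[¬ready U A[start U valid]]) = {Idle, Init, Grant, Ack}
Ack ∈ Sat(E[¬ready U A[start U valid]]) = {Idle, Init, Grant, Ack}, so the formula holds at Ack.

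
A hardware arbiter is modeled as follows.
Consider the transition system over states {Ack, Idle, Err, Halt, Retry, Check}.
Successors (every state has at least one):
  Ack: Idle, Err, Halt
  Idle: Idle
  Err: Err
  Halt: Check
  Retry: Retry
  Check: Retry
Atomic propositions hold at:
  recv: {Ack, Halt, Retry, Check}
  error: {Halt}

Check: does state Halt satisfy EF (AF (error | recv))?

Sat(error | recv) = {Ack, Halt, Retry, Check}
AF (error | recv): least fixpoint, start Z0 = {Ack, Halt, Retry, Check}, add states with every successor in Z. Already a fixed point.
Sat(AF (error | recv)) = {Ack, Halt, Retry, Check}
EF (AF (error | recv)): least fixpoint, start Z0 = {Ack, Halt, Retry, Check}, add states with some successor in Z. Already a fixed point.
Sat(EF (AF (error | recv))) = {Ack, Halt, Retry, Check}
Halt ∈ Sat(EF (AF (error | recv))) = {Ack, Halt, Retry, Check}, so the formula holds at Halt.

Yes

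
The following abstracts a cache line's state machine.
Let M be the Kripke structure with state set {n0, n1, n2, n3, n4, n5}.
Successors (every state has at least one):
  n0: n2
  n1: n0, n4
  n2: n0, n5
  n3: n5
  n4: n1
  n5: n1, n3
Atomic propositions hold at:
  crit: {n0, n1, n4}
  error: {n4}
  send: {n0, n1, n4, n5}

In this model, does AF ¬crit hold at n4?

No

Sat(¬crit) = {n2, n3, n5}
AF ¬crit: least fixpoint, start Z0 = {n2, n3, n5}, add states with every successor in Z. Z1 = {n0, n2, n3, n5}; fixed.
Sat(AF ¬crit) = {n0, n2, n3, n5}
n4 ∉ Sat(AF ¬crit) = {n0, n2, n3, n5}, so the formula does not hold at n4.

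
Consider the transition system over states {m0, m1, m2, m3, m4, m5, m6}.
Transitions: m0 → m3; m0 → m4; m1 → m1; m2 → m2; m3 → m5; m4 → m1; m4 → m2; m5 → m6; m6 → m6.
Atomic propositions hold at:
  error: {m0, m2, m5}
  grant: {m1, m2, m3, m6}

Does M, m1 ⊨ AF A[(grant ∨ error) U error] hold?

Sat(grant ∨ error) = {m0, m1, m2, m3, m5, m6}
A[(grant ∨ error) U error]: least fixpoint, start Z0 = Sat(error) = {m0, m2, m5}, add states in Sat(grant ∨ error) with every successor in Z. Z1 = {m0, m2, m3, m5}; fixed.
Sat(A[(grant ∨ error) U error]) = {m0, m2, m3, m5}
AF A[(grant ∨ error) U error]: least fixpoint, start Z0 = {m0, m2, m3, m5}, add states with every successor in Z. Already a fixed point.
Sat(AF A[(grant ∨ error) U error]) = {m0, m2, m3, m5}
m1 ∉ Sat(AF A[(grant ∨ error) U error]) = {m0, m2, m3, m5}, so the formula does not hold at m1.

No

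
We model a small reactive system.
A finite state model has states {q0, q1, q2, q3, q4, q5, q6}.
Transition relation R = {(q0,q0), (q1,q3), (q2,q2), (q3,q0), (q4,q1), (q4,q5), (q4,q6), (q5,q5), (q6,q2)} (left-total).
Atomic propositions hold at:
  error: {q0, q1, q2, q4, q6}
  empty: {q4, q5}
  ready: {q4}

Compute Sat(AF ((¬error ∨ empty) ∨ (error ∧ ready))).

Sat(¬error) = {q3, q5}
Sat(¬error ∨ empty) = {q3, q4, q5}
Sat(error ∧ ready) = {q4}
Sat((¬error ∨ empty) ∨ (error ∧ ready)) = {q3, q4, q5}
AF ((¬error ∨ empty) ∨ (error ∧ ready)): least fixpoint, start Z0 = {q3, q4, q5}, add states with every successor in Z. Z1 = {q1, q3, q4, q5}; fixed.
Sat(AF ((¬error ∨ empty) ∨ (error ∧ ready))) = {q1, q3, q4, q5}

{q1, q3, q4, q5}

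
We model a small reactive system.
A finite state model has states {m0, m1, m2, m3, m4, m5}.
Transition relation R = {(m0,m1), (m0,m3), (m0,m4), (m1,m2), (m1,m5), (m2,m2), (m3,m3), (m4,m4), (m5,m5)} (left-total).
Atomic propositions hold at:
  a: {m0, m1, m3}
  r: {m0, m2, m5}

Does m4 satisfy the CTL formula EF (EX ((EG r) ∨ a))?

No

EG r: greatest fixpoint, start Z0 = {m0, m2, m5}, keep only states in Sat with some successor in Z. Z1 = {m2, m5}; fixed.
Sat(EG r) = {m2, m5}
Sat((EG r) ∨ a) = {m0, m1, m2, m3, m5}
Sat(EX ((EG r) ∨ a)) = {s : some successor in {m0, m1, m2, m3, m5}} = {m0, m1, m2, m3, m5}
EF (EX ((EG r) ∨ a)): least fixpoint, start Z0 = {m0, m1, m2, m3, m5}, add states with some successor in Z. Already a fixed point.
Sat(EF (EX ((EG r) ∨ a))) = {m0, m1, m2, m3, m5}
m4 ∉ Sat(EF (EX ((EG r) ∨ a))) = {m0, m1, m2, m3, m5}, so the formula does not hold at m4.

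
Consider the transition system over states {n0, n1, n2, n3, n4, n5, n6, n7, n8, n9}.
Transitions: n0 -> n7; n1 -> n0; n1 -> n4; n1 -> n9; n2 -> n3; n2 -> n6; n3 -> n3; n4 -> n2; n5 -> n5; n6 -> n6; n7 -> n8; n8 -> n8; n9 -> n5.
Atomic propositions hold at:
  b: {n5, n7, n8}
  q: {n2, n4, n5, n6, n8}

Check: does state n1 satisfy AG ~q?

No

Sat(~q) = {n0, n1, n3, n7, n9}
AG ~q: greatest fixpoint, start Z0 = {n0, n1, n3, n7, n9}, keep only states in Sat with every successor in Z. Z1 = {n0, n3}; Z2 = {n3}; fixed.
Sat(AG ~q) = {n3}
n1 ∉ Sat(AG ~q) = {n3}, so the formula does not hold at n1.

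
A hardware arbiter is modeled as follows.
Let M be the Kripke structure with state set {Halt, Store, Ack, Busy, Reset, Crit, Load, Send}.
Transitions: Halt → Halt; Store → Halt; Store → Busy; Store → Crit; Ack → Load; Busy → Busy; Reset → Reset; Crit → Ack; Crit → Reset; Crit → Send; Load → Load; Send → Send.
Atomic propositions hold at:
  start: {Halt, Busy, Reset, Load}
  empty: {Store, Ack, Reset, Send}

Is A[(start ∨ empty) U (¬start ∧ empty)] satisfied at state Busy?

No

Sat(start ∨ empty) = {Halt, Store, Ack, Busy, Reset, Load, Send}
Sat(¬start) = {Store, Ack, Crit, Send}
Sat(¬start ∧ empty) = {Store, Ack, Send}
A[(start ∨ empty) U (¬start ∧ empty)]: least fixpoint, start Z0 = Sat((¬start ∧ empty)) = {Store, Ack, Send}, add states in Sat(start ∨ empty) with every successor in Z. Already a fixed point.
Sat(A[(start ∨ empty) U (¬start ∧ empty)]) = {Store, Ack, Send}
Busy ∉ Sat(A[(start ∨ empty) U (¬start ∧ empty)]) = {Store, Ack, Send}, so the formula does not hold at Busy.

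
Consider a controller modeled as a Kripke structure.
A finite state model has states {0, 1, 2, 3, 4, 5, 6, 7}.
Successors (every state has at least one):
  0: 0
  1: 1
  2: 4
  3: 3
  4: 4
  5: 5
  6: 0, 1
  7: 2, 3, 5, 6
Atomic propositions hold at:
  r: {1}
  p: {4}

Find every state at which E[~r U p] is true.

{2, 4, 7}

Sat(~r) = {0, 2, 3, 4, 5, 6, 7}
E[~r U p]: least fixpoint, start Z0 = Sat(p) = {4}, add states in Sat(~r) with some successor in Z. Z1 = {2, 4}; Z2 = {2, 4, 7}; fixed.
Sat(E[~r U p]) = {2, 4, 7}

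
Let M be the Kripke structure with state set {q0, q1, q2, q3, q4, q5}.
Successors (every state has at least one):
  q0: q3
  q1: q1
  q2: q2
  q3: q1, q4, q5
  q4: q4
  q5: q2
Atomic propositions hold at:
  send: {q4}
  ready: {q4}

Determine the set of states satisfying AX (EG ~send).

Sat(~send) = {q0, q1, q2, q3, q5}
EG ~send: greatest fixpoint, start Z0 = {q0, q1, q2, q3, q5}, keep only states in Sat with some successor in Z. Already a fixed point.
Sat(EG ~send) = {q0, q1, q2, q3, q5}
Sat(AX (EG ~send)) = {s : every successor in {q0, q1, q2, q3, q5}} = {q0, q1, q2, q5}

{q0, q1, q2, q5}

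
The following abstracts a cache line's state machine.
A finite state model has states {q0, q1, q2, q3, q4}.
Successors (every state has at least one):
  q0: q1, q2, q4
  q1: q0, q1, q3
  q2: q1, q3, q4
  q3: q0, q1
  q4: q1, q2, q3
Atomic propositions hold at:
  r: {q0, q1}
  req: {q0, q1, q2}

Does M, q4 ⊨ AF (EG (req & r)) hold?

Sat(req & r) = {q0, q1}
EG (req & r): greatest fixpoint, start Z0 = {q0, q1}, keep only states in Sat with some successor in Z. Already a fixed point.
Sat(EG (req & r)) = {q0, q1}
AF (EG (req & r)): least fixpoint, start Z0 = {q0, q1}, add states with every successor in Z. Z1 = {q0, q1, q3}; fixed.
Sat(AF (EG (req & r))) = {q0, q1, q3}
q4 ∉ Sat(AF (EG (req & r))) = {q0, q1, q3}, so the formula does not hold at q4.

No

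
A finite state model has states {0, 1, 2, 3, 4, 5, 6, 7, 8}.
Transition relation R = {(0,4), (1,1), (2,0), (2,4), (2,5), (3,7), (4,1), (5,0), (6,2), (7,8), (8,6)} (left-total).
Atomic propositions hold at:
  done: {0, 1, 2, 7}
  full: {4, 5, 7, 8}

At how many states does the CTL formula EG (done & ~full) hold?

1

Sat(~full) = {0, 1, 2, 3, 6}
Sat(done & ~full) = {0, 1, 2}
EG (done & ~full): greatest fixpoint, start Z0 = {0, 1, 2}, keep only states in Sat with some successor in Z. Z1 = {1, 2}; Z2 = {1}; fixed.
Sat(EG (done & ~full)) = {1}
|Sat(EG (done & ~full))| = |{1}| = 1.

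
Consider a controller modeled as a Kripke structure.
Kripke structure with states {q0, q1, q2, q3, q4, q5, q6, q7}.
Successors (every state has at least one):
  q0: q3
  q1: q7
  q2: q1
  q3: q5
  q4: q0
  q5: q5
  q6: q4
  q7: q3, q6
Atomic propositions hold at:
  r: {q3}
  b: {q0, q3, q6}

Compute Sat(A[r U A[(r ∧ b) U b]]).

Sat(r ∧ b) = {q3}
A[(r ∧ b) U b]: least fixpoint, start Z0 = Sat(b) = {q0, q3, q6}, add states in Sat(r ∧ b) with every successor in Z. Already a fixed point.
Sat(A[(r ∧ b) U b]) = {q0, q3, q6}
A[r U A[(r ∧ b) U b]]: least fixpoint, start Z0 = Sat(A[(r ∧ b) U b]) = {q0, q3, q6}, add states in Sat(r) with every successor in Z. Already a fixed point.
Sat(A[r U A[(r ∧ b) U b]]) = {q0, q3, q6}

{q0, q3, q6}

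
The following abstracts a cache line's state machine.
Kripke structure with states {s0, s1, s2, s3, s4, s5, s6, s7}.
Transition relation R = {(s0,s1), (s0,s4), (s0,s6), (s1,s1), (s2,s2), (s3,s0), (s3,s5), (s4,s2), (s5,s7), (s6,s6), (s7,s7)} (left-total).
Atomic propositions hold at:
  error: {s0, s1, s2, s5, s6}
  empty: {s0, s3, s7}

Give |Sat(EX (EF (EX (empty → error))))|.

6

Sat(empty → error) = {s0, s1, s2, s4, s5, s6}
Sat(EX (empty → error)) = {s : some successor in {s0, s1, s2, s4, s5, s6}} = {s0, s1, s2, s3, s4, s6}
EF (EX (empty → error)): least fixpoint, start Z0 = {s0, s1, s2, s3, s4, s6}, add states with some successor in Z. Already a fixed point.
Sat(EF (EX (empty → error))) = {s0, s1, s2, s3, s4, s6}
Sat(EX (EF (EX (empty → error)))) = {s : some successor in {s0, s1, s2, s3, s4, s6}} = {s0, s1, s2, s3, s4, s6}
|Sat(EX (EF (EX (empty → error))))| = |{s0, s1, s2, s3, s4, s6}| = 6.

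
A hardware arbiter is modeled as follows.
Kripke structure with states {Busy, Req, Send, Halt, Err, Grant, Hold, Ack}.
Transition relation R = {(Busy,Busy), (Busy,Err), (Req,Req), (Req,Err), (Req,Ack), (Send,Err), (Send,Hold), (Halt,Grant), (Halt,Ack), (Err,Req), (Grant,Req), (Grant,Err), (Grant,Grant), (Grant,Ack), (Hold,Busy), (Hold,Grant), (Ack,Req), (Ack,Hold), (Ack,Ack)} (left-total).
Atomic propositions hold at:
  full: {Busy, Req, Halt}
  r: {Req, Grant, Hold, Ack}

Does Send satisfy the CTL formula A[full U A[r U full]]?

No

A[r U full]: least fixpoint, start Z0 = Sat(full) = {Busy, Req, Halt}, add states in Sat(r) with every successor in Z. Already a fixed point.
Sat(A[r U full]) = {Busy, Req, Halt}
A[full U A[r U full]]: least fixpoint, start Z0 = Sat(A[r U full]) = {Busy, Req, Halt}, add states in Sat(full) with every successor in Z. Already a fixed point.
Sat(A[full U A[r U full]]) = {Busy, Req, Halt}
Send ∉ Sat(A[full U A[r U full]]) = {Busy, Req, Halt}, so the formula does not hold at Send.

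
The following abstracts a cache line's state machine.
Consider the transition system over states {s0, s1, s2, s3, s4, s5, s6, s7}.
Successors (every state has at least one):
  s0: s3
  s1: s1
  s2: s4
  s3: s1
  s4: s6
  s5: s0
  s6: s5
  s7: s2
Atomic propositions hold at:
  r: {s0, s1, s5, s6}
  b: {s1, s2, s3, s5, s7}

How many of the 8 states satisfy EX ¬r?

3

Sat(¬r) = {s2, s3, s4, s7}
Sat(EX ¬r) = {s : some successor in {s2, s3, s4, s7}} = {s0, s2, s7}
|Sat(EX ¬r)| = |{s0, s2, s7}| = 3.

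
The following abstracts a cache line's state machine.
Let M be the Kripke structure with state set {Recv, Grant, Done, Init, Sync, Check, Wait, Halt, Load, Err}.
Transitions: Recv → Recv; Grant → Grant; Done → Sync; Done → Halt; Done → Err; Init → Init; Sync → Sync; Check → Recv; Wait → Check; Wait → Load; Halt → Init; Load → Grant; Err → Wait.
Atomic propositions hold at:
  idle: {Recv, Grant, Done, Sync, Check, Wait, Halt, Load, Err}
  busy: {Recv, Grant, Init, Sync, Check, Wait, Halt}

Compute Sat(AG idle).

AG idle: greatest fixpoint, start Z0 = {Recv, Grant, Done, Sync, Check, Wait, Halt, Load, Err}, keep only states in Sat with every successor in Z. Z1 = {Recv, Grant, Done, Sync, Check, Wait, Load, Err}; Z2 = {Recv, Grant, Sync, Check, Wait, Load, Err}; fixed.
Sat(AG idle) = {Recv, Grant, Sync, Check, Wait, Load, Err}

{Recv, Grant, Sync, Check, Wait, Load, Err}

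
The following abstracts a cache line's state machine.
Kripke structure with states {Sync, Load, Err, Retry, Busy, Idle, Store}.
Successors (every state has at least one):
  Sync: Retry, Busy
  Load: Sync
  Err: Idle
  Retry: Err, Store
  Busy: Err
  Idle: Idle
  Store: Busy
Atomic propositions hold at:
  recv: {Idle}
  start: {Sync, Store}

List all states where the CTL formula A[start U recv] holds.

{Idle}

A[start U recv]: least fixpoint, start Z0 = Sat(recv) = {Idle}, add states in Sat(start) with every successor in Z. Already a fixed point.
Sat(A[start U recv]) = {Idle}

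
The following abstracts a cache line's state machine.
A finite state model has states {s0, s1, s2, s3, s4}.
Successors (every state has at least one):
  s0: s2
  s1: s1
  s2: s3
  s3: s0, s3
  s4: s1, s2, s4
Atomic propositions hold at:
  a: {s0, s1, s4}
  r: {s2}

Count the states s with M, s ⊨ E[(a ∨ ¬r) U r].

Sat(¬r) = {s0, s1, s3, s4}
Sat(a ∨ ¬r) = {s0, s1, s3, s4}
E[(a ∨ ¬r) U r]: least fixpoint, start Z0 = Sat(r) = {s2}, add states in Sat(a ∨ ¬r) with some successor in Z. Z1 = {s0, s2, s4}; Z2 = {s0, s2, s3, s4}; fixed.
Sat(E[(a ∨ ¬r) U r]) = {s0, s2, s3, s4}
|Sat(E[(a ∨ ¬r) U r])| = |{s0, s2, s3, s4}| = 4.

4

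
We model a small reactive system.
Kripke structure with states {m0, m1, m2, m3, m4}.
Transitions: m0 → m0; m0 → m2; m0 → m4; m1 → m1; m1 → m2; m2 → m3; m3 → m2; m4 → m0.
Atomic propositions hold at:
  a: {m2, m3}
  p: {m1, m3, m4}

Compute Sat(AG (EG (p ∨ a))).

Sat(p ∨ a) = {m1, m2, m3, m4}
EG (p ∨ a): greatest fixpoint, start Z0 = {m1, m2, m3, m4}, keep only states in Sat with some successor in Z. Z1 = {m1, m2, m3}; fixed.
Sat(EG (p ∨ a)) = {m1, m2, m3}
AG (EG (p ∨ a)): greatest fixpoint, start Z0 = {m1, m2, m3}, keep only states in Sat with every successor in Z. Already a fixed point.
Sat(AG (EG (p ∨ a))) = {m1, m2, m3}

{m1, m2, m3}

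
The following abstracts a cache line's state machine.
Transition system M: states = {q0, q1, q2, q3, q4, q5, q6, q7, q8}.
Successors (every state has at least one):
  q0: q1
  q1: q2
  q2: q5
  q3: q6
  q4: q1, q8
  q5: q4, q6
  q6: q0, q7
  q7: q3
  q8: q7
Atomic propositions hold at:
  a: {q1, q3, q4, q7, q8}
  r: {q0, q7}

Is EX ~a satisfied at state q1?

Yes

Sat(~a) = {q0, q2, q5, q6}
Sat(EX ~a) = {s : some successor in {q0, q2, q5, q6}} = {q1, q2, q3, q5, q6}
q1 ∈ Sat(EX ~a) = {q1, q2, q3, q5, q6}, so the formula holds at q1.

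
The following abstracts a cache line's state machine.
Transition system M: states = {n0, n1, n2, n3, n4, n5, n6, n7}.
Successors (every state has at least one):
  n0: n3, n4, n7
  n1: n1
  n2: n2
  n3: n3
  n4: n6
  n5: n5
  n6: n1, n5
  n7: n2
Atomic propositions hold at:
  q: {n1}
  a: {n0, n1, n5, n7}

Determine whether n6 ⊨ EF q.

EF q: least fixpoint, start Z0 = {n1}, add states with some successor in Z. Z1 = {n1, n6}; Z2 = {n1, n4, n6}; Z3 = {n0, n1, n4, n6}; fixed.
Sat(EF q) = {n0, n1, n4, n6}
n6 ∈ Sat(EF q) = {n0, n1, n4, n6}, so the formula holds at n6.

Yes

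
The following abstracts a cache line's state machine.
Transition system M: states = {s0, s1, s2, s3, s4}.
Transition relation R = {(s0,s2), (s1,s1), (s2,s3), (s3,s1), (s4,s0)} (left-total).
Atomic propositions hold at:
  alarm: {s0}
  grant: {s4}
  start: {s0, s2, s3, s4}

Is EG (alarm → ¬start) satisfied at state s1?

Yes

Sat(¬start) = {s1}
Sat(alarm → ¬start) = {s1, s2, s3, s4}
EG (alarm → ¬start): greatest fixpoint, start Z0 = {s1, s2, s3, s4}, keep only states in Sat with some successor in Z. Z1 = {s1, s2, s3}; fixed.
Sat(EG (alarm → ¬start)) = {s1, s2, s3}
s1 ∈ Sat(EG (alarm → ¬start)) = {s1, s2, s3}, so the formula holds at s1.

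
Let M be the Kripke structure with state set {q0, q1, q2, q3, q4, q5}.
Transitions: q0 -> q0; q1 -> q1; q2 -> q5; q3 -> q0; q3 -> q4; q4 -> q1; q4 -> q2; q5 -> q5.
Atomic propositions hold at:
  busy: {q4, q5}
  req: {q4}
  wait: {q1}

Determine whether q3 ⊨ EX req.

Sat(EX req) = {s : some successor in {q4}} = {q3}
q3 ∈ Sat(EX req) = {q3}, so the formula holds at q3.

Yes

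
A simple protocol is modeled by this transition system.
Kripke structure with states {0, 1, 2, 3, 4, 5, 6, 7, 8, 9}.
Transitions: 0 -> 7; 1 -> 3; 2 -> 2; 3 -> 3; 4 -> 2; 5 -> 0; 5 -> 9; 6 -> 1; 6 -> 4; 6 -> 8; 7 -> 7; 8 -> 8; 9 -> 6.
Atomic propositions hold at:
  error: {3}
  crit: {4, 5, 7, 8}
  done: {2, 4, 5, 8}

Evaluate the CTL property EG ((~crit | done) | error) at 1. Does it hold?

Yes

Sat(~crit) = {0, 1, 2, 3, 6, 9}
Sat(~crit | done) = {0, 1, 2, 3, 4, 5, 6, 8, 9}
Sat((~crit | done) | error) = {0, 1, 2, 3, 4, 5, 6, 8, 9}
EG ((~crit | done) | error): greatest fixpoint, start Z0 = {0, 1, 2, 3, 4, 5, 6, 8, 9}, keep only states in Sat with some successor in Z. Z1 = {1, 2, 3, 4, 5, 6, 8, 9}; fixed.
Sat(EG ((~crit | done) | error)) = {1, 2, 3, 4, 5, 6, 8, 9}
1 ∈ Sat(EG ((~crit | done) | error)) = {1, 2, 3, 4, 5, 6, 8, 9}, so the formula holds at 1.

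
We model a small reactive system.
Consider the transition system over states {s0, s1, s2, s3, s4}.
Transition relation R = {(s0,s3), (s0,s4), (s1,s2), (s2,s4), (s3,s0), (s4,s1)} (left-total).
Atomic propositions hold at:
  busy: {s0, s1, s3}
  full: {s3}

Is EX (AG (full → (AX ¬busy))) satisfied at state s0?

Sat(¬busy) = {s2, s4}
Sat(AX ¬busy) = {s : every successor in {s2, s4}} = {s1, s2}
Sat(full → (AX ¬busy)) = {s0, s1, s2, s4}
AG (full → (AX ¬busy)): greatest fixpoint, start Z0 = {s0, s1, s2, s4}, keep only states in Sat with every successor in Z. Z1 = {s1, s2, s4}; fixed.
Sat(AG (full → (AX ¬busy))) = {s1, s2, s4}
Sat(EX (AG (full → (AX ¬busy)))) = {s : some successor in {s1, s2, s4}} = {s0, s1, s2, s4}
s0 ∈ Sat(EX (AG (full → (AX ¬busy)))) = {s0, s1, s2, s4}, so the formula holds at s0.

Yes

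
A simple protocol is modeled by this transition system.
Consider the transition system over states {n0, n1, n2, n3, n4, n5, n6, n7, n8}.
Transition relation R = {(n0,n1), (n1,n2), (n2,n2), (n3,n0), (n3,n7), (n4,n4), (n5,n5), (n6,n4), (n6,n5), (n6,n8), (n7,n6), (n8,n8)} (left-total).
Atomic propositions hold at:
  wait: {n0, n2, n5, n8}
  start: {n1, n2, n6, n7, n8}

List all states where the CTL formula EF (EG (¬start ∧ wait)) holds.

Sat(¬start) = {n0, n3, n4, n5}
Sat(¬start ∧ wait) = {n0, n5}
EG (¬start ∧ wait): greatest fixpoint, start Z0 = {n0, n5}, keep only states in Sat with some successor in Z. Z1 = {n5}; fixed.
Sat(EG (¬start ∧ wait)) = {n5}
EF (EG (¬start ∧ wait)): least fixpoint, start Z0 = {n5}, add states with some successor in Z. Z1 = {n5, n6}; Z2 = {n5, n6, n7}; Z3 = {n3, n5, n6, n7}; fixed.
Sat(EF (EG (¬start ∧ wait))) = {n3, n5, n6, n7}

{n3, n5, n6, n7}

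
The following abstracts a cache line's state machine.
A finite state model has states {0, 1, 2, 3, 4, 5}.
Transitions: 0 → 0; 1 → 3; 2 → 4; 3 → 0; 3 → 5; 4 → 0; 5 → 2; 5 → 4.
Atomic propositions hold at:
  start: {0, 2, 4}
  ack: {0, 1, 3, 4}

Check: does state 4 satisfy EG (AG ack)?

AG ack: greatest fixpoint, start Z0 = {0, 1, 3, 4}, keep only states in Sat with every successor in Z. Z1 = {0, 1, 4}; Z2 = {0, 4}; fixed.
Sat(AG ack) = {0, 4}
EG (AG ack): greatest fixpoint, start Z0 = {0, 4}, keep only states in Sat with some successor in Z. Already a fixed point.
Sat(EG (AG ack)) = {0, 4}
4 ∈ Sat(EG (AG ack)) = {0, 4}, so the formula holds at 4.

Yes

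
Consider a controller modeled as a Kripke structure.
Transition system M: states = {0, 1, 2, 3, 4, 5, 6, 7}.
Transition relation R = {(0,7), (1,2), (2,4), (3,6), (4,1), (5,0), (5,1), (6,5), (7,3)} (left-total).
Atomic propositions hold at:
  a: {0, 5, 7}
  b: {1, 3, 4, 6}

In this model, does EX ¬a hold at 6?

Sat(¬a) = {1, 2, 3, 4, 6}
Sat(EX ¬a) = {s : some successor in {1, 2, 3, 4, 6}} = {1, 2, 3, 4, 5, 7}
6 ∉ Sat(EX ¬a) = {1, 2, 3, 4, 5, 7}, so the formula does not hold at 6.

No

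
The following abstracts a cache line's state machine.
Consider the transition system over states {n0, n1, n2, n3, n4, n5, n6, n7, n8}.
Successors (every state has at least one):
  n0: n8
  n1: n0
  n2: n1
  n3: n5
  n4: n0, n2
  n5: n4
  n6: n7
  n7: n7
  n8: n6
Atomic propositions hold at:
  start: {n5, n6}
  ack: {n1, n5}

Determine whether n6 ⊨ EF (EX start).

Sat(EX start) = {s : some successor in {n5, n6}} = {n3, n8}
EF (EX start): least fixpoint, start Z0 = {n3, n8}, add states with some successor in Z. Z1 = {n0, n3, n8}; Z2 = {n0, n1, n3, n4, n8}; Z3 = {n0, n1, n2, n3, n4, n5, n8}; fixed.
Sat(EF (EX start)) = {n0, n1, n2, n3, n4, n5, n8}
n6 ∉ Sat(EF (EX start)) = {n0, n1, n2, n3, n4, n5, n8}, so the formula does not hold at n6.

No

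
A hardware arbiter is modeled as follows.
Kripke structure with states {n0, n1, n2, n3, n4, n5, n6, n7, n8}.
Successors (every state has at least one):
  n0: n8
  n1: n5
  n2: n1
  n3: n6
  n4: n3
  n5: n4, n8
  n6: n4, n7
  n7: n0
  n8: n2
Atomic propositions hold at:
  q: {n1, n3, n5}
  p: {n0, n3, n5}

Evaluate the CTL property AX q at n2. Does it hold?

Yes

Sat(AX q) = {s : every successor in {n1, n3, n5}} = {n1, n2, n4}
n2 ∈ Sat(AX q) = {n1, n2, n4}, so the formula holds at n2.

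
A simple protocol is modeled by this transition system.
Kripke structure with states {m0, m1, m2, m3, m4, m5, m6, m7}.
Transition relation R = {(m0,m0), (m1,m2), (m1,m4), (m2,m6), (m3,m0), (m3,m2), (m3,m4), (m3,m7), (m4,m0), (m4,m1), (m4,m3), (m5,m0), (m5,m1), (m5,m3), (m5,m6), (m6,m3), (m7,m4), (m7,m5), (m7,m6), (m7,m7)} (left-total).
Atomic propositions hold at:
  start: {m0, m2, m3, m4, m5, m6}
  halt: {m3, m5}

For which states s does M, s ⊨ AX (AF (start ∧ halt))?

{m2, m6}

Sat(start ∧ halt) = {m3, m5}
AF (start ∧ halt): least fixpoint, start Z0 = {m3, m5}, add states with every successor in Z. Z1 = {m3, m5, m6}; Z2 = {m2, m3, m5, m6}; fixed.
Sat(AF (start ∧ halt)) = {m2, m3, m5, m6}
Sat(AX (AF (start ∧ halt))) = {s : every successor in {m2, m3, m5, m6}} = {m2, m6}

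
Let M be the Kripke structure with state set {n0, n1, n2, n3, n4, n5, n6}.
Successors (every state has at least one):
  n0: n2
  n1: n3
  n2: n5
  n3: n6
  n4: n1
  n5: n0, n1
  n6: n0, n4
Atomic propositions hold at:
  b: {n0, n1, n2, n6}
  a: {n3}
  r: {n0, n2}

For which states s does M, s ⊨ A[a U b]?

{n0, n1, n2, n3, n6}

A[a U b]: least fixpoint, start Z0 = Sat(b) = {n0, n1, n2, n6}, add states in Sat(a) with every successor in Z. Z1 = {n0, n1, n2, n3, n6}; fixed.
Sat(A[a U b]) = {n0, n1, n2, n3, n6}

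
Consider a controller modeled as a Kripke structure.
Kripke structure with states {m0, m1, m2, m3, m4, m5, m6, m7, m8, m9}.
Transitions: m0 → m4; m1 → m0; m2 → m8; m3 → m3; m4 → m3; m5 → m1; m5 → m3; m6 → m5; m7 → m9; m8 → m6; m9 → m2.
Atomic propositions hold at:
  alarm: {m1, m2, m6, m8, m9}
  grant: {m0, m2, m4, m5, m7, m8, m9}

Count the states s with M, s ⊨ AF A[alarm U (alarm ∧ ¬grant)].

Sat(¬grant) = {m1, m3, m6}
Sat(alarm ∧ ¬grant) = {m1, m6}
A[alarm U (alarm ∧ ¬grant)]: least fixpoint, start Z0 = Sat((alarm ∧ ¬grant)) = {m1, m6}, add states in Sat(alarm) with every successor in Z. Z1 = {m1, m6, m8}; Z2 = {m1, m2, m6, m8}; Z3 = {m1, m2, m6, m8, m9}; fixed.
Sat(A[alarm U (alarm ∧ ¬grant)]) = {m1, m2, m6, m8, m9}
AF A[alarm U (alarm ∧ ¬grant)]: least fixpoint, start Z0 = {m1, m2, m6, m8, m9}, add states with every successor in Z. Z1 = {m1, m2, m6, m7, m8, m9}; fixed.
Sat(AF A[alarm U (alarm ∧ ¬grant)]) = {m1, m2, m6, m7, m8, m9}
|Sat(AF A[alarm U (alarm ∧ ¬grant)])| = |{m1, m2, m6, m7, m8, m9}| = 6.

6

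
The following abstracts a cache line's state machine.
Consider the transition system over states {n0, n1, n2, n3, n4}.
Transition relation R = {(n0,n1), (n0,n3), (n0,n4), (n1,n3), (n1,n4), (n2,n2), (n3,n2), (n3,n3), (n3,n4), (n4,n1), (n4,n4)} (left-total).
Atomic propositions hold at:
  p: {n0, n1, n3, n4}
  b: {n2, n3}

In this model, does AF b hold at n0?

AF b: least fixpoint, start Z0 = {n2, n3}, add states with every successor in Z. Already a fixed point.
Sat(AF b) = {n2, n3}
n0 ∉ Sat(AF b) = {n2, n3}, so the formula does not hold at n0.

No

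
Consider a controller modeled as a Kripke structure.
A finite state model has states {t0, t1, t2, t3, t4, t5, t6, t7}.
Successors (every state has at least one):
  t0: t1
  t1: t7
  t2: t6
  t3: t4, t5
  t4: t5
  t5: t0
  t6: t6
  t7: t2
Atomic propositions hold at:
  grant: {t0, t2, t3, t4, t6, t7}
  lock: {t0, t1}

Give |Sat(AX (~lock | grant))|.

7

Sat(~lock) = {t2, t3, t4, t5, t6, t7}
Sat(~lock | grant) = {t0, t2, t3, t4, t5, t6, t7}
Sat(AX (~lock | grant)) = {s : every successor in {t0, t2, t3, t4, t5, t6, t7}} = {t1, t2, t3, t4, t5, t6, t7}
|Sat(AX (~lock | grant))| = |{t1, t2, t3, t4, t5, t6, t7}| = 7.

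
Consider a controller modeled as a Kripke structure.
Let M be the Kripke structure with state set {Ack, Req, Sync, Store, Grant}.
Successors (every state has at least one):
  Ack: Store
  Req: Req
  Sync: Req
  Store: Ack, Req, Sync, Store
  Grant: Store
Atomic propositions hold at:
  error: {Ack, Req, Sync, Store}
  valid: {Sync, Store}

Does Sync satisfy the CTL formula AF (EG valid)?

No

EG valid: greatest fixpoint, start Z0 = {Sync, Store}, keep only states in Sat with some successor in Z. Z1 = {Store}; fixed.
Sat(EG valid) = {Store}
AF (EG valid): least fixpoint, start Z0 = {Store}, add states with every successor in Z. Z1 = {Ack, Store, Grant}; fixed.
Sat(AF (EG valid)) = {Ack, Store, Grant}
Sync ∉ Sat(AF (EG valid)) = {Ack, Store, Grant}, so the formula does not hold at Sync.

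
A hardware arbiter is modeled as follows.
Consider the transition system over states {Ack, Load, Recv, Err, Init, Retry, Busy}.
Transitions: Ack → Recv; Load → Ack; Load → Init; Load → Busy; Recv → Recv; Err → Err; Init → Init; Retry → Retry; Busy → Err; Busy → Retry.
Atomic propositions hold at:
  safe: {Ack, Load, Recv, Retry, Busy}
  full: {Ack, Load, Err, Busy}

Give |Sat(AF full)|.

4

AF full: least fixpoint, start Z0 = {Ack, Load, Err, Busy}, add states with every successor in Z. Already a fixed point.
Sat(AF full) = {Ack, Load, Err, Busy}
|Sat(AF full)| = |{Ack, Load, Err, Busy}| = 4.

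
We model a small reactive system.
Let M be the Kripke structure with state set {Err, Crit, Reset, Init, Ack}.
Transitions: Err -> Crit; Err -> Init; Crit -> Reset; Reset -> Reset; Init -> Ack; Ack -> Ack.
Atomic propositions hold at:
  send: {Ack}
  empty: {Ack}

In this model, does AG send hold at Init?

AG send: greatest fixpoint, start Z0 = {Ack}, keep only states in Sat with every successor in Z. Already a fixed point.
Sat(AG send) = {Ack}
Init ∉ Sat(AG send) = {Ack}, so the formula does not hold at Init.

No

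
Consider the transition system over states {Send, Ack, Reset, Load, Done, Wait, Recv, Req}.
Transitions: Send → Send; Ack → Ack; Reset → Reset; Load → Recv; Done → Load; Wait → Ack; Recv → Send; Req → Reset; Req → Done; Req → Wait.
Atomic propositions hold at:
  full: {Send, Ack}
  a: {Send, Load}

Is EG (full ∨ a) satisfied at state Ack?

Sat(full ∨ a) = {Send, Ack, Load}
EG (full ∨ a): greatest fixpoint, start Z0 = {Send, Ack, Load}, keep only states in Sat with some successor in Z. Z1 = {Send, Ack}; fixed.
Sat(EG (full ∨ a)) = {Send, Ack}
Ack ∈ Sat(EG (full ∨ a)) = {Send, Ack}, so the formula holds at Ack.

Yes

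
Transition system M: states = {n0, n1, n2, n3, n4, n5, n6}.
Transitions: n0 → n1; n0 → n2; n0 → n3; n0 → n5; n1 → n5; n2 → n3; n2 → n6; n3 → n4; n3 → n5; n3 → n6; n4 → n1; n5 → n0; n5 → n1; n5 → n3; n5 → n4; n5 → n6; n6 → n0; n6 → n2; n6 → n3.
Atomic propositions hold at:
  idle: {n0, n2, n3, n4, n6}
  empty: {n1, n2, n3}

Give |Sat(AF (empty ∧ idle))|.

Sat(empty ∧ idle) = {n2, n3}
AF (empty ∧ idle): least fixpoint, start Z0 = {n2, n3}, add states with every successor in Z. Already a fixed point.
Sat(AF (empty ∧ idle)) = {n2, n3}
|Sat(AF (empty ∧ idle))| = |{n2, n3}| = 2.

2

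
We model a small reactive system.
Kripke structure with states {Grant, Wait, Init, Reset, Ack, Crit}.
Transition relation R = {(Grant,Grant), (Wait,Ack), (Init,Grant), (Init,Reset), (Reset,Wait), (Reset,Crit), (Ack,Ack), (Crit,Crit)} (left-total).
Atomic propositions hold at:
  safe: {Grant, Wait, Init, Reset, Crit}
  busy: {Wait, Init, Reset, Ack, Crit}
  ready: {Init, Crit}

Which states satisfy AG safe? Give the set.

AG safe: greatest fixpoint, start Z0 = {Grant, Wait, Init, Reset, Crit}, keep only states in Sat with every successor in Z. Z1 = {Grant, Init, Reset, Crit}; Z2 = {Grant, Init, Crit}; Z3 = {Grant, Crit}; fixed.
Sat(AG safe) = {Grant, Crit}

{Grant, Crit}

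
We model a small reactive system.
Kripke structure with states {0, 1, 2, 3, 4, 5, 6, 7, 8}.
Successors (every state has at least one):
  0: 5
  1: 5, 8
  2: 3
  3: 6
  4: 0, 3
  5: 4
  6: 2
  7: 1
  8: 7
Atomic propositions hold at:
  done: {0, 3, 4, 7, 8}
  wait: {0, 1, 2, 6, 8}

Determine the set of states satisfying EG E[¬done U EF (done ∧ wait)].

{0, 1, 4, 5, 7, 8}

Sat(¬done) = {1, 2, 5, 6}
Sat(done ∧ wait) = {0, 8}
EF (done ∧ wait): least fixpoint, start Z0 = {0, 8}, add states with some successor in Z. Z1 = {0, 1, 4, 8}; Z2 = {0, 1, 4, 5, 7, 8}; fixed.
Sat(EF (done ∧ wait)) = {0, 1, 4, 5, 7, 8}
E[¬done U EF (done ∧ wait)]: least fixpoint, start Z0 = Sat(EF (done ∧ wait)) = {0, 1, 4, 5, 7, 8}, add states in Sat(¬done) with some successor in Z. Already a fixed point.
Sat(E[¬done U EF (done ∧ wait)]) = {0, 1, 4, 5, 7, 8}
EG E[¬done U EF (done ∧ wait)]: greatest fixpoint, start Z0 = {0, 1, 4, 5, 7, 8}, keep only states in Sat with some successor in Z. Already a fixed point.
Sat(EG E[¬done U EF (done ∧ wait)]) = {0, 1, 4, 5, 7, 8}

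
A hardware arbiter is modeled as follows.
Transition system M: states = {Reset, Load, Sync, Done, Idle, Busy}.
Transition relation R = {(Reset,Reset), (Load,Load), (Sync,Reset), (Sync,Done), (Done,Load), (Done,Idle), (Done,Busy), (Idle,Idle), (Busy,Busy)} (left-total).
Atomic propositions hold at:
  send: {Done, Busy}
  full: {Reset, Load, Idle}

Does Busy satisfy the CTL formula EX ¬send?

Sat(¬send) = {Reset, Load, Sync, Idle}
Sat(EX ¬send) = {s : some successor in {Reset, Load, Sync, Idle}} = {Reset, Load, Sync, Done, Idle}
Busy ∉ Sat(EX ¬send) = {Reset, Load, Sync, Done, Idle}, so the formula does not hold at Busy.

No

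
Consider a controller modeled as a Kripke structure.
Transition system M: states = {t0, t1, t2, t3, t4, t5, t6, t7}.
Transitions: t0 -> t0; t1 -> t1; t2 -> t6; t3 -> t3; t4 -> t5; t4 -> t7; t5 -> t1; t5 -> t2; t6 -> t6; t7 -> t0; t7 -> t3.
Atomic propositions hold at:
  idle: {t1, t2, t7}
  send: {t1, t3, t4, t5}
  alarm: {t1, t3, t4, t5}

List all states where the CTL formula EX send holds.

Sat(EX send) = {s : some successor in {t1, t3, t4, t5}} = {t1, t3, t4, t5, t7}

{t1, t3, t4, t5, t7}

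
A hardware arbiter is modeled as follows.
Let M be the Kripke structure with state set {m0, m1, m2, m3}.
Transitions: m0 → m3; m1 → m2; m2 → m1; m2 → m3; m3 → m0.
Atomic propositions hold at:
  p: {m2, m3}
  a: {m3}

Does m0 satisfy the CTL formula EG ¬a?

Sat(¬a) = {m0, m1, m2}
EG ¬a: greatest fixpoint, start Z0 = {m0, m1, m2}, keep only states in Sat with some successor in Z. Z1 = {m1, m2}; fixed.
Sat(EG ¬a) = {m1, m2}
m0 ∉ Sat(EG ¬a) = {m1, m2}, so the formula does not hold at m0.

No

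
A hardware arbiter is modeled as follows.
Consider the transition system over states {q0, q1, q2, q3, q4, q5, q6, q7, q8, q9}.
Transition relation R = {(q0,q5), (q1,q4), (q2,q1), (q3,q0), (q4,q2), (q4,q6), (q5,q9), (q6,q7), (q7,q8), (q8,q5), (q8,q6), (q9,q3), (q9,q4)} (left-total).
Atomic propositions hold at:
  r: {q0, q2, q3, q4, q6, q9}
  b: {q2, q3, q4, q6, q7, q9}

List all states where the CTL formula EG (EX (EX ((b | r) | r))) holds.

{q0, q1, q2, q4, q5, q7, q8, q9}

Sat(b | r) = {q0, q2, q3, q4, q6, q7, q9}
Sat((b | r) | r) = {q0, q2, q3, q4, q6, q7, q9}
Sat(EX ((b | r) | r)) = {s : some successor in {q0, q2, q3, q4, q6, q7, q9}} = {q1, q3, q4, q5, q6, q8, q9}
Sat(EX (EX ((b | r) | r))) = {s : some successor in {q1, q3, q4, q5, q6, q8, q9}} = {q0, q1, q2, q4, q5, q7, q8, q9}
EG (EX (EX ((b | r) | r))): greatest fixpoint, start Z0 = {q0, q1, q2, q4, q5, q7, q8, q9}, keep only states in Sat with some successor in Z. Already a fixed point.
Sat(EG (EX (EX ((b | r) | r)))) = {q0, q1, q2, q4, q5, q7, q8, q9}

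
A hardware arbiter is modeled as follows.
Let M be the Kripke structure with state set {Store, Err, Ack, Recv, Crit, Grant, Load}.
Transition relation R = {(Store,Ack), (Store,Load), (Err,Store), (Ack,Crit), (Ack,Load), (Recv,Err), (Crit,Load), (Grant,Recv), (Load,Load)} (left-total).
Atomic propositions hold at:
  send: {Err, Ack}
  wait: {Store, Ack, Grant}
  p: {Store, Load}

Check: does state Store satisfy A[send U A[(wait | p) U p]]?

Sat(wait | p) = {Store, Ack, Grant, Load}
A[(wait | p) U p]: least fixpoint, start Z0 = Sat(p) = {Store, Load}, add states in Sat(wait | p) with every successor in Z. Already a fixed point.
Sat(A[(wait | p) U p]) = {Store, Load}
A[send U A[(wait | p) U p]]: least fixpoint, start Z0 = Sat(A[(wait | p) U p]) = {Store, Load}, add states in Sat(send) with every successor in Z. Z1 = {Store, Err, Load}; fixed.
Sat(A[send U A[(wait | p) U p]]) = {Store, Err, Load}
Store ∈ Sat(A[send U A[(wait | p) U p]]) = {Store, Err, Load}, so the formula holds at Store.

Yes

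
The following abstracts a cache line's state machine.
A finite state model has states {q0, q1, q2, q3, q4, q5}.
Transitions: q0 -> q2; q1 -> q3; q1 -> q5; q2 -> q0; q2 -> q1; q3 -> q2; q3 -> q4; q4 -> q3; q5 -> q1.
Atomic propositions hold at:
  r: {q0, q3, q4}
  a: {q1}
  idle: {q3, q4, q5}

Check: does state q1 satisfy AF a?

AF a: least fixpoint, start Z0 = {q1}, add states with every successor in Z. Z1 = {q1, q5}; fixed.
Sat(AF a) = {q1, q5}
q1 ∈ Sat(AF a) = {q1, q5}, so the formula holds at q1.

Yes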